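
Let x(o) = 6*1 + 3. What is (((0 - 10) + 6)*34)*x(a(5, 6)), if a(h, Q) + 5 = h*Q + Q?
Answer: -1224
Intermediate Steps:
a(h, Q) = -5 + Q + Q*h (a(h, Q) = -5 + (h*Q + Q) = -5 + (Q*h + Q) = -5 + (Q + Q*h) = -5 + Q + Q*h)
x(o) = 9 (x(o) = 6 + 3 = 9)
(((0 - 10) + 6)*34)*x(a(5, 6)) = (((0 - 10) + 6)*34)*9 = ((-10 + 6)*34)*9 = -4*34*9 = -136*9 = -1224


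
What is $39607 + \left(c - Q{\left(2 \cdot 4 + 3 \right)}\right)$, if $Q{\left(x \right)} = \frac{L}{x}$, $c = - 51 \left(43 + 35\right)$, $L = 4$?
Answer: $\frac{391915}{11} \approx 35629.0$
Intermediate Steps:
$c = -3978$ ($c = \left(-51\right) 78 = -3978$)
$Q{\left(x \right)} = \frac{4}{x}$
$39607 + \left(c - Q{\left(2 \cdot 4 + 3 \right)}\right) = 39607 - \left(3978 + \frac{4}{2 \cdot 4 + 3}\right) = 39607 - \left(3978 + \frac{4}{8 + 3}\right) = 39607 - \left(3978 + \frac{4}{11}\right) = 39607 - \left(3978 + 4 \cdot \frac{1}{11}\right) = 39607 - \frac{43762}{11} = \frac{391915}{11}$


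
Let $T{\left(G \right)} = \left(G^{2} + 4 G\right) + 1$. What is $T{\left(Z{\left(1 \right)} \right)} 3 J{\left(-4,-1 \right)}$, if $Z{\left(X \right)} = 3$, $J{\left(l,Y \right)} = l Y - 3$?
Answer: $66$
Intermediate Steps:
$J{\left(l,Y \right)} = -3 + Y l$ ($J{\left(l,Y \right)} = Y l - 3 = -3 + Y l$)
$T{\left(G \right)} = 1 + G^{2} + 4 G$
$T{\left(Z{\left(1 \right)} \right)} 3 J{\left(-4,-1 \right)} = \left(1 + 3^{2} + 4 \cdot 3\right) 3 \left(-3 - -4\right) = \left(1 + 9 + 12\right) 3 \left(-3 + 4\right) = 22 \cdot 3 \cdot 1 = 66 \cdot 1 = 66$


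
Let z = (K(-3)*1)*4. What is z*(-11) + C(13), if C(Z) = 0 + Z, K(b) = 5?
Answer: -207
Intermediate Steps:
z = 20 (z = (5*1)*4 = 5*4 = 20)
C(Z) = Z
z*(-11) + C(13) = 20*(-11) + 13 = -220 + 13 = -207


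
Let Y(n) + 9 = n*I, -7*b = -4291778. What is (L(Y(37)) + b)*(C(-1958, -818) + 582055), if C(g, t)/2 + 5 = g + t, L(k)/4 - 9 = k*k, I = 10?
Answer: 4577941289874/7 ≈ 6.5399e+11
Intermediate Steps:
b = 4291778/7 (b = -1/7*(-4291778) = 4291778/7 ≈ 6.1311e+5)
Y(n) = -9 + 10*n (Y(n) = -9 + n*10 = -9 + 10*n)
L(k) = 36 + 4*k**2 (L(k) = 36 + 4*(k*k) = 36 + 4*k**2)
C(g, t) = -10 + 2*g + 2*t (C(g, t) = -10 + 2*(g + t) = -10 + (2*g + 2*t) = -10 + 2*g + 2*t)
(L(Y(37)) + b)*(C(-1958, -818) + 582055) = ((36 + 4*(-9 + 10*37)**2) + 4291778/7)*((-10 + 2*(-1958) + 2*(-818)) + 582055) = ((36 + 4*(-9 + 370)**2) + 4291778/7)*((-10 - 3916 - 1636) + 582055) = ((36 + 4*361**2) + 4291778/7)*(-5562 + 582055) = ((36 + 4*130321) + 4291778/7)*576493 = ((36 + 521284) + 4291778/7)*576493 = (521320 + 4291778/7)*576493 = (7941018/7)*576493 = 4577941289874/7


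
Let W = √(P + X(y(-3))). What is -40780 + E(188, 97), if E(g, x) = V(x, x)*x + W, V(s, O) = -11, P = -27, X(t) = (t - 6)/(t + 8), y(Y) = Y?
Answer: -41847 + 12*I*√5/5 ≈ -41847.0 + 5.3666*I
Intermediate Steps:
X(t) = (-6 + t)/(8 + t)
W = 12*I*√5/5 (W = √(-27 + (-6 - 3)/(8 - 3)) = √(-27 - 9/5) = √(-144/5) = 12*I*√5/5 ≈ 5.3666*I)
E(g, x) = -11*x + 12*I*√5/5
-40780 + E(188, 97) = -40780 + (-11*97 + 12*I*√5/5) = -40780 + (-1067 + 12*I*√5/5) = -41847 + 12*I*√5/5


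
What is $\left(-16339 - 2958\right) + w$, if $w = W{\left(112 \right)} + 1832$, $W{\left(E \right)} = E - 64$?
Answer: $-17417$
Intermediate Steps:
$W{\left(E \right)} = -64 + E$
$w = 1880$ ($w = \left(-64 + 112\right) + 1832 = 48 + 1832 = 1880$)
$\left(-16339 - 2958\right) + w = \left(-16339 - 2958\right) + 1880 = -19297 + 1880 = -17417$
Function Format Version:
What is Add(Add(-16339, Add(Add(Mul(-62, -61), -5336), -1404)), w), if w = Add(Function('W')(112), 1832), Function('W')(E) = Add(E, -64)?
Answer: -17417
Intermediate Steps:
Function('W')(E) = Add(-64, E)
w = 1880 (w = Add(Add(-64, 112), 1832) = Add(48, 1832) = 1880)
Add(Add(-16339, Add(Add(Mul(-62, -61), -5336), -1404)), w) = Add(Add(-16339, Add(Add(Mul(-62, -61), -5336), -1404)), 1880) = Add(Add(-16339, Add(Add(3782, -5336), -1404)), 1880) = Add(Add(-16339, Add(-1554, -1404)), 1880) = Add(Add(-16339, -2958), 1880) = Add(-19297, 1880) = -17417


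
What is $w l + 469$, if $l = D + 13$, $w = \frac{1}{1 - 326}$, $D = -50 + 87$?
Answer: $\frac{6095}{13} \approx 468.85$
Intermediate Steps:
$D = 37$
$w = - \frac{1}{325}$ ($w = \frac{1}{-325} = - \frac{1}{325} \approx -0.0030769$)
$l = 50$ ($l = 37 + 13 = 50$)
$w l + 469 = \left(- \frac{1}{325}\right) 50 + 469 = - \frac{2}{13} + 469 = \frac{6095}{13}$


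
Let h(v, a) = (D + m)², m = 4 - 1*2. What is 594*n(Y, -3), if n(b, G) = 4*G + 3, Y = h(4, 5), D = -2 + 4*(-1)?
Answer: -5346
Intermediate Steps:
m = 2 (m = 4 - 2 = 2)
D = -6 (D = -2 - 4 = -6)
h(v, a) = 16 (h(v, a) = (-6 + 2)² = (-4)² = 16)
Y = 16
n(b, G) = 3 + 4*G
594*n(Y, -3) = 594*(3 + 4*(-3)) = 594*(3 - 12) = 594*(-9) = -5346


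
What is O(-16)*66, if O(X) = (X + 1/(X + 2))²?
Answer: 1670625/98 ≈ 17047.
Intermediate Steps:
O(X) = (X + 1/(2 + X))²
O(-16)*66 = ((1 + (-16)² + 2*(-16))²/(2 - 16)²)*66 = ((1 + 256 - 32)²/(-14)²)*66 = ((1/196)*225²)*66 = ((1/196)*50625)*66 = (50625/196)*66 = 1670625/98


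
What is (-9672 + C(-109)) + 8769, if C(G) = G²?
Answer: 10978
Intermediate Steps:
(-9672 + C(-109)) + 8769 = (-9672 + (-109)²) + 8769 = (-9672 + 11881) + 8769 = 2209 + 8769 = 10978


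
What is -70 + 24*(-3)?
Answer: -142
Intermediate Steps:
-70 + 24*(-3) = -70 - 72 = -142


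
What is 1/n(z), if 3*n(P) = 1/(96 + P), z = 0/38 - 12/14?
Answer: 1998/7 ≈ 285.43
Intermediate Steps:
z = -6/7 (z = 0*(1/38) - 12*1/14 = 0 - 6/7 = -6/7 ≈ -0.85714)
n(P) = 1/(3*(96 + P))
1/n(z) = 1/(1/(3*(96 - 6/7))) = 1/(1/(3*(666/7))) = 1/((⅓)*(7/666)) = 1/(7/1998) = 1998/7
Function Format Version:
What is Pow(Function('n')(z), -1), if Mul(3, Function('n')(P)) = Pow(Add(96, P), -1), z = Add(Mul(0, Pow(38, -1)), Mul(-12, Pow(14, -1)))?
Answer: Rational(1998, 7) ≈ 285.43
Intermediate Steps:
z = Rational(-6, 7) (z = Add(Mul(0, Rational(1, 38)), Mul(-12, Rational(1, 14))) = Add(0, Rational(-6, 7)) = Rational(-6, 7) ≈ -0.85714)
Function('n')(P) = Mul(Rational(1, 3), Pow(Add(96, P), -1))
Pow(Function('n')(z), -1) = Pow(Mul(Rational(1, 3), Pow(Add(96, Rational(-6, 7)), -1)), -1) = Pow(Mul(Rational(1, 3), Pow(Rational(666, 7), -1)), -1) = Pow(Mul(Rational(1, 3), Rational(7, 666)), -1) = Pow(Rational(7, 1998), -1) = Rational(1998, 7)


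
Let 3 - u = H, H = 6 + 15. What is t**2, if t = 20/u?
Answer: 100/81 ≈ 1.2346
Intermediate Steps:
H = 21
u = -18 (u = 3 - 1*21 = 3 - 21 = -18)
t = -10/9 (t = 20/(-18) = 20*(-1/18) = -10/9 ≈ -1.1111)
t**2 = (-10/9)**2 = 100/81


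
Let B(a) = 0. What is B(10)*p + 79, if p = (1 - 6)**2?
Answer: 79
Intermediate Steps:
p = 25 (p = (-5)**2 = 25)
B(10)*p + 79 = 0*25 + 79 = 0 + 79 = 79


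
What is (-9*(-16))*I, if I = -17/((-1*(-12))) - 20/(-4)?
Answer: 516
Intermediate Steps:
I = 43/12 (I = -17/12 - 20*(-¼) = -17*1/12 + 5 = -17/12 + 5 = 43/12 ≈ 3.5833)
(-9*(-16))*I = -9*(-16)*(43/12) = 144*(43/12) = 516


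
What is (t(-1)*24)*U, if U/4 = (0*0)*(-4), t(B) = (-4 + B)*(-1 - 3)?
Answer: 0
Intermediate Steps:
t(B) = 16 - 4*B (t(B) = (-4 + B)*(-4) = 16 - 4*B)
U = 0 (U = 4*((0*0)*(-4)) = 4*(0*(-4)) = 4*0 = 0)
(t(-1)*24)*U = ((16 - 4*(-1))*24)*0 = ((16 + 4)*24)*0 = (20*24)*0 = 480*0 = 0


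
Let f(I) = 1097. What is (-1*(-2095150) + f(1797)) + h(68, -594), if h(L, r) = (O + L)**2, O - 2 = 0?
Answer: 2101147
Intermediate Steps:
O = 2 (O = 2 + 0 = 2)
h(L, r) = (2 + L)**2
(-1*(-2095150) + f(1797)) + h(68, -594) = (-1*(-2095150) + 1097) + (2 + 68)**2 = (2095150 + 1097) + 70**2 = 2096247 + 4900 = 2101147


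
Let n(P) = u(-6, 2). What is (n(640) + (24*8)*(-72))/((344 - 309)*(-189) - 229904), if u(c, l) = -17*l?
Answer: 13858/236519 ≈ 0.058591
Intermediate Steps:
n(P) = -34 (n(P) = -17*2 = -34)
(n(640) + (24*8)*(-72))/((344 - 309)*(-189) - 229904) = (-34 + (24*8)*(-72))/((344 - 309)*(-189) - 229904) = (-34 + 192*(-72))/(35*(-189) - 229904) = (-34 - 13824)/(-6615 - 229904) = -13858/(-236519) = -13858*(-1/236519) = 13858/236519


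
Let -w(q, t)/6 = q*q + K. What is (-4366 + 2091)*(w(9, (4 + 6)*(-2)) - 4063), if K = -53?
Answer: 9625525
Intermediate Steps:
w(q, t) = 318 - 6*q**2 (w(q, t) = -6*(q*q - 53) = -6*(q**2 - 53) = -6*(-53 + q**2) = 318 - 6*q**2)
(-4366 + 2091)*(w(9, (4 + 6)*(-2)) - 4063) = (-4366 + 2091)*((318 - 6*9**2) - 4063) = -2275*((318 - 6*81) - 4063) = -2275*((318 - 486) - 4063) = -2275*(-168 - 4063) = -2275*(-4231) = 9625525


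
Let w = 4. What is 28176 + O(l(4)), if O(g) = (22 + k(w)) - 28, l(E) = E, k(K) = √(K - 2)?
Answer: 28170 + √2 ≈ 28171.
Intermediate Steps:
k(K) = √(-2 + K)
O(g) = -6 + √2 (O(g) = (22 + √(-2 + 4)) - 28 = (22 + √2) - 28 = -6 + √2)
28176 + O(l(4)) = 28176 + (-6 + √2) = 28170 + √2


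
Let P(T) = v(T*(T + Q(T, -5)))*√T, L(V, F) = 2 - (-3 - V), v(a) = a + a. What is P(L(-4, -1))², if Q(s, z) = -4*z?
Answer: 1764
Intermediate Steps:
v(a) = 2*a
L(V, F) = 5 + V (L(V, F) = 2 + (3 + V) = 5 + V)
P(T) = 2*T^(3/2)*(20 + T) (P(T) = (2*(T*(T - 4*(-5))))*√T = (2*(T*(T + 20)))*√T = (2*(T*(20 + T)))*√T = (2*T*(20 + T))*√T = 2*T^(3/2)*(20 + T))
P(L(-4, -1))² = (2*(5 - 4)^(3/2)*(20 + (5 - 4)))² = (2*1^(3/2)*(20 + 1))² = (2*1*21)² = 42² = 1764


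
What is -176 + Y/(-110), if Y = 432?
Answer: -9896/55 ≈ -179.93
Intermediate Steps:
-176 + Y/(-110) = -176 + 432/(-110) = -176 + 432*(-1/110) = -176 - 216/55 = -9896/55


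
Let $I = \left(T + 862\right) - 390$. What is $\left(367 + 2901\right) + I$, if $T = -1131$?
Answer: $2609$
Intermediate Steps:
$I = -659$ ($I = \left(-1131 + 862\right) - 390 = -269 - 390 = -659$)
$\left(367 + 2901\right) + I = \left(367 + 2901\right) - 659 = 3268 - 659 = 2609$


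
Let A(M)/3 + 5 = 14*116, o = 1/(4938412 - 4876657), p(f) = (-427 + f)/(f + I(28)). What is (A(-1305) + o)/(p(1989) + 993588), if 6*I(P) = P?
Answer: 896982639658/183494314756035 ≈ 0.0048883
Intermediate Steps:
I(P) = P/6
p(f) = (-427 + f)/(14/3 + f) (p(f) = (-427 + f)/(f + (⅙)*28) = (-427 + f)/(f + 14/3) = (-427 + f)/(14/3 + f))
o = 1/61755 ≈ 1.6193e-5
A(M) = 4857 (A(M) = -15 + 3*(14*116) = -15 + 3*1624 = -15 + 4872 = 4857)
(A(-1305) + o)/(p(1989) + 993588) = (4857 + 1/61755)/(3*(-427 + 1989)/(14 + 3*1989) + 993588) = 299944036/(61755*(3*1562/(14 + 5967) + 993588)) = 299944036/(61755*(3*1562/5981 + 993588)) = 299944036/(61755*(3*(1/5981)*1562 + 993588)) = 299944036/(61755*(4686/5981 + 993588)) = 299944036/(61755*(5942654514/5981)) = (299944036/61755)*(5981/5942654514) = 896982639658/183494314756035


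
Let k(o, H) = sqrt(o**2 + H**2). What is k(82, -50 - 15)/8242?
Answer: sqrt(10949)/8242 ≈ 0.012696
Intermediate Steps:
k(o, H) = sqrt(H**2 + o**2)
k(82, -50 - 15)/8242 = sqrt((-50 - 15)**2 + 82**2)/8242 = sqrt((-65)**2 + 6724)*(1/8242) = sqrt(4225 + 6724)*(1/8242) = sqrt(10949)*(1/8242) = sqrt(10949)/8242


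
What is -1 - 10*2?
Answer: -21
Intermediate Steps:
-1 - 10*2 = -1 - 20 = -21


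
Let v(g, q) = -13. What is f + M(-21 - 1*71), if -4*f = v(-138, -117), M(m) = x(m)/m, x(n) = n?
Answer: 17/4 ≈ 4.2500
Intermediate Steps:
M(m) = 1 (M(m) = m/m = 1)
f = 13/4 (f = -¼*(-13) = 13/4 ≈ 3.2500)
f + M(-21 - 1*71) = 13/4 + 1 = 17/4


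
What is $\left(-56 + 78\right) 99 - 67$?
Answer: $2111$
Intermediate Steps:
$\left(-56 + 78\right) 99 - 67 = 22 \cdot 99 - 67 = 2178 - 67 = 2111$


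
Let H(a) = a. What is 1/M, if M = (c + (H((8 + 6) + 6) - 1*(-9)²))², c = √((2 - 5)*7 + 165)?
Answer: 1/2401 ≈ 0.00041649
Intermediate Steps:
c = 12 (c = √(-3*7 + 165) = √(-21 + 165) = √144 = 12)
M = 2401 (M = (12 + (((8 + 6) + 6) - 1*(-9)²))² = (12 + ((14 + 6) - 1*81))² = (12 + (20 - 81))² = (12 - 61)² = (-49)² = 2401)
1/M = 1/2401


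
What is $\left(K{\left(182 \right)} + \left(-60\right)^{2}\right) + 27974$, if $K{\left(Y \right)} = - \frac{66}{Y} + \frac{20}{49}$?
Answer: $\frac{20112667}{637} \approx 31574.0$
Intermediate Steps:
$K{\left(Y \right)} = \frac{20}{49} - \frac{66}{Y}$ ($K{\left(Y \right)} = - \frac{66}{Y} + 20 \cdot \frac{1}{49} = - \frac{66}{Y} + \frac{20}{49} = \frac{20}{49} - \frac{66}{Y}$)
$\left(K{\left(182 \right)} + \left(-60\right)^{2}\right) + 27974 = \left(\left(\frac{20}{49} - \frac{66}{182}\right) + \left(-60\right)^{2}\right) + 27974 = \left(\left(\frac{20}{49} - \frac{33}{91}\right) + 3600\right) + 27974 = \left(\frac{29}{637} + 3600\right) + 27974 = \frac{2293229}{637} + 27974 = \frac{20112667}{637}$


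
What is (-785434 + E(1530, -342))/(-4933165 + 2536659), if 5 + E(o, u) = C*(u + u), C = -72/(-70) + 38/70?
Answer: 5505597/16775542 ≈ 0.32819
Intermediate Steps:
C = 11/7 (C = -72*(-1/70) + 38*(1/70) = 36/35 + 19/35 = 11/7 ≈ 1.5714)
E(o, u) = -5 + 22*u/7 (E(o, u) = -5 + 11*(u + u)/7 = -5 + 11*(2*u)/7 = -5 + 22*u/7)
(-785434 + E(1530, -342))/(-4933165 + 2536659) = (-785434 + (-5 + (22/7)*(-342)))/(-4933165 + 2536659) = (-785434 + (-5 - 7524/7))/(-2396506) = (-785434 - 7559/7)*(-1/2396506) = -5505597/7*(-1/2396506) = 5505597/16775542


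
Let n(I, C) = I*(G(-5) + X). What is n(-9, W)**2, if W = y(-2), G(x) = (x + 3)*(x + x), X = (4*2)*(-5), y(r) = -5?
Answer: 32400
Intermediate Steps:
X = -40 (X = 8*(-5) = -40)
G(x) = 2*x*(3 + x) (G(x) = (3 + x)*(2*x) = 2*x*(3 + x))
W = -5
n(I, C) = -20*I (n(I, C) = I*(2*(-5)*(3 - 5) - 40) = I*(2*(-5)*(-2) - 40) = I*(20 - 40) = I*(-20) = -20*I)
n(-9, W)**2 = (-20*(-9))**2 = 180**2 = 32400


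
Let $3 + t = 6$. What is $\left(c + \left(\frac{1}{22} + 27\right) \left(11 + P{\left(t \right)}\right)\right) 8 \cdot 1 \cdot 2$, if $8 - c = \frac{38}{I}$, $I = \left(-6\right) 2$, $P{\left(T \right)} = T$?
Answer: $\frac{205816}{33} \approx 6236.9$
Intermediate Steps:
$t = 3$ ($t = -3 + 6 = 3$)
$I = -12$
$c = \frac{67}{6}$ ($c = 8 - \frac{38}{-12} = 8 - 38 \left(- \frac{1}{12}\right) = 8 - - \frac{19}{6} = 8 + \frac{19}{6} = \frac{67}{6} \approx 11.167$)
$\left(c + \left(\frac{1}{22} + 27\right) \left(11 + P{\left(t \right)}\right)\right) 8 \cdot 1 \cdot 2 = \left(\frac{67}{6} + \left(\frac{1}{22} + 27\right) \left(11 + 3\right)\right) 8 \cdot 1 \cdot 2 = \left(\frac{67}{6} + \left(\frac{1}{22} + 27\right) 14\right) 8 \cdot 2 = \left(\frac{67}{6} + \frac{595}{22} \cdot 14\right) 16 = \left(\frac{67}{6} + \frac{4165}{11}\right) 16 = \frac{25727}{66} \cdot 16 = \frac{205816}{33}$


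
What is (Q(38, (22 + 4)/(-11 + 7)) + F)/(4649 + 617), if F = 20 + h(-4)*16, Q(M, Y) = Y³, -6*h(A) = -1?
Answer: -6047/126384 ≈ -0.047846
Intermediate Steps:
h(A) = ⅙ (h(A) = -⅙*(-1) = ⅙)
F = 68/3 (F = 20 + (⅙)*16 = 20 + 8/3 = 68/3 ≈ 22.667)
(Q(38, (22 + 4)/(-11 + 7)) + F)/(4649 + 617) = (((22 + 4)/(-11 + 7))³ + 68/3)/(4649 + 617) = ((26/(-4))³ + 68/3)/5266 = ((26*(-¼))³ + 68/3)*(1/5266) = ((-13/2)³ + 68/3)*(1/5266) = (-2197/8 + 68/3)*(1/5266) = -6047/24*1/5266 = -6047/126384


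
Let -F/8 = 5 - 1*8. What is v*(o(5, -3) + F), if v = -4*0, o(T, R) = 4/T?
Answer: 0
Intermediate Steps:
v = 0
F = 24 (F = -8*(5 - 1*8) = -8*(5 - 8) = -8*(-3) = 24)
v*(o(5, -3) + F) = 0*(4/5 + 24) = 0*(124/5) = 0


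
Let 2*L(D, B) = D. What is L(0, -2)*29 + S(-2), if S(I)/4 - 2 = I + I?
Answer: -8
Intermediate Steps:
L(D, B) = D/2
S(I) = 8 + 8*I (S(I) = 8 + 4*(I + I) = 8 + 4*(2*I) = 8 + 8*I)
L(0, -2)*29 + S(-2) = ((1/2)*0)*29 + (8 + 8*(-2)) = 0*29 + (8 - 16) = 0 - 8 = -8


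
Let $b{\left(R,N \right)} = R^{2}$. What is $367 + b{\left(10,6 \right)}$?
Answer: $467$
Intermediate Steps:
$367 + b{\left(10,6 \right)} = 367 + 10^{2} = 367 + 100 = 467$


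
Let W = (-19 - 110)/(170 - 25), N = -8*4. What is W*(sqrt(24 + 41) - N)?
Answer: -4128/145 - 129*sqrt(65)/145 ≈ -35.642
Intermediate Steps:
N = -32
W = -129/145 ≈ -0.88966
W*(sqrt(24 + 41) - N) = -129*(sqrt(24 + 41) - 1*(-32))/145 = -129*(sqrt(65) + 32)/145 = -129*(32 + sqrt(65))/145 = -4128/145 - 129*sqrt(65)/145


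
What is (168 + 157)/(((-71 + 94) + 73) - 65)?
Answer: 325/31 ≈ 10.484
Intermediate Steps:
(168 + 157)/(((-71 + 94) + 73) - 65) = 325/((23 + 73) - 65) = 325/(96 - 65) = 325/31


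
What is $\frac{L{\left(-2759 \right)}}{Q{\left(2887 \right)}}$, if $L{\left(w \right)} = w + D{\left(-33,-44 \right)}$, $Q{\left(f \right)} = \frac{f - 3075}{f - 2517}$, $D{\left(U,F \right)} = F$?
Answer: $\frac{518555}{94} \approx 5516.5$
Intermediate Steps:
$Q{\left(f \right)} = \frac{-3075 + f}{-2517 + f}$
$L{\left(w \right)} = -44 + w$ ($L{\left(w \right)} = w - 44 = -44 + w$)
$\frac{L{\left(-2759 \right)}}{Q{\left(2887 \right)}} = \frac{-44 - 2759}{\frac{1}{-2517 + 2887} \left(-3075 + 2887\right)} = - \frac{2803}{\frac{1}{370} \left(-188\right)} = - \frac{2803}{- \frac{94}{185}} = \left(-2803\right) \left(- \frac{185}{94}\right) = \frac{518555}{94}$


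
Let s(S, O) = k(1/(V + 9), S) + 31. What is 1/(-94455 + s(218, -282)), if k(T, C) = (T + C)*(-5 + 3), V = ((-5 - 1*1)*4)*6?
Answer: -135/12806098 ≈ -1.0542e-5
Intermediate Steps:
V = -144 (V = ((-5 - 1)*4)*6 = -6*4*6 = -24*6 = -144)
k(T, C) = -2*C - 2*T (k(T, C) = (C + T)*(-2) = -2*C - 2*T)
s(S, O) = 4187/135 - 2*S (s(S, O) = (-2*S - 2/(-144 + 9)) + 31 = (-2*S - 2/(-135)) + 31 = (-2*S - 2*(-1/135)) + 31 = (-2*S + 2/135) + 31 = (2/135 - 2*S) + 31 = 4187/135 - 2*S)
1/(-94455 + s(218, -282)) = 1/(-94455 + (4187/135 - 2*218)) = 1/(-94455 + (4187/135 - 436)) = 1/(-94455 - 54673/135) = 1/(-12806098/135) = -135/12806098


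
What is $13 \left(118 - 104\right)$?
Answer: $182$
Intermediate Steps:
$13 \left(118 - 104\right) = 13 \cdot 14 = 182$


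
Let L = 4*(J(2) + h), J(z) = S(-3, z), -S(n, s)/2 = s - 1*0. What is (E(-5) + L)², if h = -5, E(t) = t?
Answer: 1681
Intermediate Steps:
S(n, s) = -2*s (S(n, s) = -2*(s - 1*0) = -2*(s + 0) = -2*s)
J(z) = -2*z
L = -36 (L = 4*(-2*2 - 5) = 4*(-4 - 5) = 4*(-9) = -36)
(E(-5) + L)² = (-5 - 36)² = (-41)² = 1681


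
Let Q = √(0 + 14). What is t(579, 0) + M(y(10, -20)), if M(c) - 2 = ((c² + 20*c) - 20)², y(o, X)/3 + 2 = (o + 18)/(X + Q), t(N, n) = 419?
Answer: 20303162339237/1387488001 - 50728957440*√14/1387488001 ≈ 14496.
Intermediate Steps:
Q = √14 ≈ 3.7417
y(o, X) = -6 + 3*(18 + o)/(X + √14) (y(o, X) = -6 + 3*((o + 18)/(X + √14)) = -6 + 3*((18 + o)/(X + √14)) = -6 + 3*(18 + o)/(X + √14))
M(c) = 2 + (-20 + c² + 20*c)² (M(c) = 2 + ((c² + 20*c) - 20)² = 2 + (-20 + c² + 20*c)²)
t(579, 0) + M(y(10, -20)) = 419 + (2 + (-20 + (3*(18 + 10 - 2*(-20) - 2*√14)/(-20 + √14))² + 20*(3*(18 + 10 - 2*(-20) - 2*√14)/(-20 + √14)))²) = 419 + (2 + (-20 + (3*(18 + 10 + 40 - 2*√14)/(-20 + √14))² + 20*(3*(18 + 10 + 40 - 2*√14)/(-20 + √14)))²) = 419 + (2 + (-20 + (3*(68 - 2*√14)/(-20 + √14))² + 20*(3*(68 - 2*√14)/(-20 + √14)))²) = 419 + (2 + (-20 + 9*(68 - 2*√14)²/(-20 + √14)² + 60*(68 - 2*√14)/(-20 + √14))²) = 421 + (-20 + 9*(68 - 2*√14)²/(-20 + √14)² + 60*(68 - 2*√14)/(-20 + √14))²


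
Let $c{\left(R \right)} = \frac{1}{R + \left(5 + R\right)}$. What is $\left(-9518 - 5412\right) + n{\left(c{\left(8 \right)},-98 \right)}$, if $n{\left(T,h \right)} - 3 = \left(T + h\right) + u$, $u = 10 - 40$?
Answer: $- \frac{316154}{21} \approx -15055.0$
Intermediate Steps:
$u = -30$
$c{\left(R \right)} = \frac{1}{5 + 2 R}$
$n{\left(T,h \right)} = -27 + T + h$ ($n{\left(T,h \right)} = 3 - \left(30 - T - h\right) = 3 + \left(-30 + T + h\right) = -27 + T + h$)
$\left(-9518 - 5412\right) + n{\left(c{\left(8 \right)},-98 \right)} = \left(-9518 - 5412\right) - \left(125 - \frac{1}{5 + 2 \cdot 8}\right) = -14930 - \left(125 - \frac{1}{5 + 16}\right) = -14930 - \left(125 - \frac{1}{21}\right) = -14930 - \frac{2624}{21} = - \frac{316154}{21}$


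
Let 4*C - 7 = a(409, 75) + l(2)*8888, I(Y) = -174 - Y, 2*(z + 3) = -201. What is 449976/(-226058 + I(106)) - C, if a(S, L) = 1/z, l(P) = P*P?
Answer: -277730197741/31234644 ≈ -8891.7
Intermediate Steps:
z = -207/2 (z = -3 + (1/2)*(-201) = -3 - 201/2 = -207/2 ≈ -103.50)
l(P) = P**2
a(S, L) = -2/207 (a(S, L) = 1/(-207/2) = -2/207)
C = 7360711/828 (C = 7/4 + (-2/207 + 2**2*8888)/4 = 7/4 + (-2/207 + 4*8888)/4 = 7/4 + (-2/207 + 35552)/4 = 7/4 + (1/4)*(7359262/207) = 7/4 + 3679631/414 = 7360711/828 ≈ 8889.8)
449976/(-226058 + I(106)) - C = 449976/(-226058 + (-174 - 1*106)) - 1*7360711/828 = 449976/(-226058 + (-174 - 106)) - 7360711/828 = 449976/(-226058 - 280) - 7360711/828 = 449976/(-226338) - 7360711/828 = 449976*(-1/226338) - 7360711/828 = -74996/37723 - 7360711/828 = -277730197741/31234644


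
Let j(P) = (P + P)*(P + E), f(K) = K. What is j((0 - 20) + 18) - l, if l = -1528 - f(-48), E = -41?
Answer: 1652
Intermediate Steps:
j(P) = 2*P*(-41 + P) (j(P) = (P + P)*(P - 41) = (2*P)*(-41 + P) = 2*P*(-41 + P))
l = -1480 (l = -1528 - 1*(-48) = -1528 + 48 = -1480)
j((0 - 20) + 18) - l = 2*((0 - 20) + 18)*(-41 + ((0 - 20) + 18)) - 1*(-1480) = 2*(-20 + 18)*(-41 + (-20 + 18)) + 1480 = 2*(-2)*(-41 - 2) + 1480 = 2*(-2)*(-43) + 1480 = 172 + 1480 = 1652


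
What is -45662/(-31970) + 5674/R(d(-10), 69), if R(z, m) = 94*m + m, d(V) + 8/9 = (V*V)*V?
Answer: 2090053/911145 ≈ 2.2939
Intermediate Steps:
d(V) = -8/9 + V³ (d(V) = -8/9 + (V*V)*V = -8/9 + V²*V = -8/9 + V³)
R(z, m) = 95*m
-45662/(-31970) + 5674/R(d(-10), 69) = -45662/(-31970) + 5674/((95*69)) = -45662*(-1/31970) + 5674/6555 = 22831/15985 + 5674*(1/6555) = 22831/15985 + 5674/6555 = 2090053/911145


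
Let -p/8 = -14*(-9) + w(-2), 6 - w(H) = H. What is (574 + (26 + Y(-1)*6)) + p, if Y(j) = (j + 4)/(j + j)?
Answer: -481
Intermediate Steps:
w(H) = 6 - H
Y(j) = (4 + j)/(2*j) (Y(j) = (4 + j)/((2*j)) = (4 + j)*(1/(2*j)) = (4 + j)/(2*j))
p = -1072 (p = -8*(-14*(-9) + (6 - 1*(-2))) = -8*(126 + (6 + 2)) = -8*(126 + 8) = -8*134 = -1072)
(574 + (26 + Y(-1)*6)) + p = (574 + (26 + ((½)*(4 - 1)/(-1))*6)) - 1072 = (574 + (26 + ((½)*(-1)*3)*6)) - 1072 = (574 + (26 - 3/2*6)) - 1072 = (574 + (26 - 9)) - 1072 = (574 + 17) - 1072 = 591 - 1072 = -481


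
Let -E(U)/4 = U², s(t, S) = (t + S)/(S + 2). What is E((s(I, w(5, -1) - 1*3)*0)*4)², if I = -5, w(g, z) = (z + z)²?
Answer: 0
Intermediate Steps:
w(g, z) = 4*z² (w(g, z) = (2*z)² = 4*z²)
s(t, S) = (S + t)/(2 + S)
E(U) = -4*U²
E((s(I, w(5, -1) - 1*3)*0)*4)² = (-4*(((((4*(-1)² - 1*3) - 5)/(2 + (4*(-1)² - 1*3)))*0)*4)²)² = (-4*(((((4*1 - 3) - 5)/(2 + (4*1 - 3)))*0)*4)²)² = (-4*(((((4 - 3) - 5)/(2 + (4 - 3)))*0)*4)²)² = (-4*((((1 - 5)/(2 + 1))*0)*4)²)² = (-4*(((-4/3)*0)*4)²)² = (-4*((((⅓)*(-4))*0)*4)²)² = (-4*(-4/3*0*4)²)² = (-4*(0*4)²)² = (-4*0²)² = (-4*0)² = 0² = 0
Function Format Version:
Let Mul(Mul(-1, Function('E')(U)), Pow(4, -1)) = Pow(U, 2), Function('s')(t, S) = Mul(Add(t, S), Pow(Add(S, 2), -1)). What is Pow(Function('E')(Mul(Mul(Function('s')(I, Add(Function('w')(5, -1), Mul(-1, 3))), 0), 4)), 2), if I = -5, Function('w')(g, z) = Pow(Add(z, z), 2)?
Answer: 0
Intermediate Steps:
Function('w')(g, z) = Mul(4, Pow(z, 2)) (Function('w')(g, z) = Pow(Mul(2, z), 2) = Mul(4, Pow(z, 2)))
Function('s')(t, S) = Mul(Pow(Add(2, S), -1), Add(S, t)) (Function('s')(t, S) = Mul(Add(S, t), Pow(Add(2, S), -1)) = Mul(Pow(Add(2, S), -1), Add(S, t)))
Function('E')(U) = Mul(-4, Pow(U, 2))
Pow(Function('E')(Mul(Mul(Function('s')(I, Add(Function('w')(5, -1), Mul(-1, 3))), 0), 4)), 2) = Pow(Mul(-4, Pow(Mul(Mul(Mul(Pow(Add(2, Add(Mul(4, Pow(-1, 2)), Mul(-1, 3))), -1), Add(Add(Mul(4, Pow(-1, 2)), Mul(-1, 3)), -5)), 0), 4), 2)), 2) = Pow(Mul(-4, Pow(Mul(Mul(Mul(Pow(Add(2, Add(Mul(4, 1), -3)), -1), Add(Add(Mul(4, 1), -3), -5)), 0), 4), 2)), 2) = Pow(Mul(-4, Pow(Mul(Mul(Mul(Pow(Add(2, Add(4, -3)), -1), Add(Add(4, -3), -5)), 0), 4), 2)), 2) = Pow(Mul(-4, Pow(Mul(Mul(Mul(Pow(Add(2, 1), -1), Add(1, -5)), 0), 4), 2)), 2) = Pow(Mul(-4, Pow(Mul(Mul(Mul(Pow(3, -1), -4), 0), 4), 2)), 2) = Pow(Mul(-4, Pow(Mul(Mul(Mul(Rational(1, 3), -4), 0), 4), 2)), 2) = Pow(Mul(-4, Pow(Mul(Mul(Rational(-4, 3), 0), 4), 2)), 2) = Pow(Mul(-4, Pow(Mul(0, 4), 2)), 2) = Pow(Mul(-4, Pow(0, 2)), 2) = Pow(Mul(-4, 0), 2) = Pow(0, 2) = 0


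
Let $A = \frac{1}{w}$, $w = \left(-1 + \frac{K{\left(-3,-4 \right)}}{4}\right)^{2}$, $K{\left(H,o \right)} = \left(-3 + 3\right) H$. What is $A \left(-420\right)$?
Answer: $-420$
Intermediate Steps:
$K{\left(H,o \right)} = 0$ ($K{\left(H,o \right)} = 0 H = 0$)
$w = 1$ ($w = \left(-1 + \frac{0}{4}\right)^{2} = \left(-1 + 0 \cdot \frac{1}{4}\right)^{2} = \left(-1 + 0\right)^{2} = \left(-1\right)^{2} = 1$)
$A = 1$ ($A = 1^{-1} = 1$)
$A \left(-420\right) = 1 \left(-420\right) = -420$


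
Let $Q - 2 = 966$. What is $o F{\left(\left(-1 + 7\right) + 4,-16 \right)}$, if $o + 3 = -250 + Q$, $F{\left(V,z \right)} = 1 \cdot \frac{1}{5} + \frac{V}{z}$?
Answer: $- \frac{2431}{8} \approx -303.88$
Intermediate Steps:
$Q = 968$ ($Q = 2 + 966 = 968$)
$F{\left(V,z \right)} = \frac{1}{5} + \frac{V}{z}$ ($F{\left(V,z \right)} = 1 \cdot \frac{1}{5} + \frac{V}{z} = \frac{1}{5} + \frac{V}{z}$)
$o = 715$ ($o = -3 + \left(-250 + 968\right) = -3 + 718 = 715$)
$o F{\left(\left(-1 + 7\right) + 4,-16 \right)} = 715 \frac{\left(\left(-1 + 7\right) + 4\right) + \frac{1}{5} \left(-16\right)}{-16} = 715 \left(- \frac{\left(6 + 4\right) - \frac{16}{5}}{16}\right) = 715 \left(- \frac{10 - \frac{16}{5}}{16}\right) = 715 \left(\left(- \frac{1}{16}\right) \frac{34}{5}\right) = 715 \left(- \frac{17}{40}\right) = - \frac{2431}{8}$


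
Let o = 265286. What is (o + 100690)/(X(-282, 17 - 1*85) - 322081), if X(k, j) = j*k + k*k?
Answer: -365976/223381 ≈ -1.6383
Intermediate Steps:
X(k, j) = k² + j*k (X(k, j) = j*k + k² = k² + j*k)
(o + 100690)/(X(-282, 17 - 1*85) - 322081) = (265286 + 100690)/(-282*((17 - 1*85) - 282) - 322081) = 365976/(-282*((17 - 85) - 282) - 322081) = 365976/(-282*(-68 - 282) - 322081) = 365976/(-282*(-350) - 322081) = 365976/(98700 - 322081) = 365976/(-223381) = 365976*(-1/223381) = -365976/223381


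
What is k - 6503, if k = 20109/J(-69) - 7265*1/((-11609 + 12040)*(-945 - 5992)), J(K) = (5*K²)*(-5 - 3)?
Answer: -1234259635364921/189795487560 ≈ -6503.1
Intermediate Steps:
J(K) = -40*K² (J(K) = (5*K²)*(-8) = -40*K²)
k = -19579762241/189795487560 (k = 20109/((-40*(-69)²)) - 7265*1/((-11609 + 12040)*(-945 - 5992)) = 20109/((-40*4761)) - 7265/((-6937*431)) = 20109/(-190440) - 7265/(-2989847) = 20109*(-1/190440) - 7265*(-1/2989847) = -6703/63480 + 7265/2989847 = -19579762241/189795487560 ≈ -0.10316)
k - 6503 = -19579762241/189795487560 - 6503 = -1234259635364921/189795487560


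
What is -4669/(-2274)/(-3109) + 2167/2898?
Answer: 1275572405/1707372639 ≈ 0.74710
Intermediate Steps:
-4669/(-2274)/(-3109) + 2167/2898 = -4669*(-1/2274)*(-1/3109) + 2167*(1/2898) = (4669/2274)*(-1/3109) + 2167/2898 = -4669/7069866 + 2167/2898 = 1275572405/1707372639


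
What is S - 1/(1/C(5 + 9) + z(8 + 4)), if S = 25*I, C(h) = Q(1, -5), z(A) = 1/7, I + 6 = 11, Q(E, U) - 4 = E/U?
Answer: 6617/54 ≈ 122.54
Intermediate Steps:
Q(E, U) = 4 + E/U
I = 5 (I = -6 + 11 = 5)
z(A) = ⅐
C(h) = 19/5 (C(h) = 4 + 1/(-5) = 4 + 1*(-⅕) = 4 - ⅕ = 19/5)
S = 125 (S = 25*5 = 125)
S - 1/(1/C(5 + 9) + z(8 + 4)) = 125 - 1/(1/(19/5) + ⅐) = 125 - 1/(5/19 + ⅐) = 125 - 1/54/133 = 125 - 1*133/54 = 125 - 133/54 = 6617/54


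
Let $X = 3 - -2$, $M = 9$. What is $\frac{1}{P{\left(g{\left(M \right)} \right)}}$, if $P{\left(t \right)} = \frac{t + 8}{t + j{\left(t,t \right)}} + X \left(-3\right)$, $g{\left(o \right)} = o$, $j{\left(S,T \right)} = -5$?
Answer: $- \frac{4}{43} \approx -0.093023$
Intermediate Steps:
$X = 5$ ($X = 3 + 2 = 5$)
$P{\left(t \right)} = -15 + \frac{8 + t}{-5 + t}$ ($P{\left(t \right)} = \frac{t + 8}{t - 5} + 5 \left(-3\right) = \frac{8 + t}{-5 + t} - 15 = -15 + \frac{8 + t}{-5 + t}$)
$\frac{1}{P{\left(g{\left(M \right)} \right)}} = \frac{1}{\frac{1}{-5 + 9} \left(83 - 126\right)} = \frac{1}{\frac{1}{4} \left(83 - 126\right)} = \frac{1}{\frac{1}{4} \left(-43\right)} = \frac{1}{- \frac{43}{4}} = - \frac{4}{43}$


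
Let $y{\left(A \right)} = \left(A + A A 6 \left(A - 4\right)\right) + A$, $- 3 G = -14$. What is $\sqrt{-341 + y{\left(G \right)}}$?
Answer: $\frac{i \sqrt{2201}}{3} \approx 15.638 i$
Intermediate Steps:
$G = \frac{14}{3}$ ($G = \left(- \frac{1}{3}\right) \left(-14\right) = \frac{14}{3} \approx 4.6667$)
$y{\left(A \right)} = 2 A + 6 A^{2} \left(-4 + A\right)$ ($y{\left(A \right)} = \left(A + A^{2} \cdot 6 \left(-4 + A\right)\right) + A = \left(A + 6 A^{2} \left(-4 + A\right)\right) + A = 2 A + 6 A^{2} \left(-4 + A\right)$)
$\sqrt{-341 + y{\left(G \right)}} = \sqrt{-341 + 2 \cdot \frac{14}{3} \left(1 - 56 + 3 \left(\frac{14}{3}\right)^{2}\right)} = \sqrt{-341 + 2 \cdot \frac{14}{3} \left(1 - 56 + 3 \cdot \frac{196}{9}\right)} = \sqrt{-341 + 2 \cdot \frac{14}{3} \left(1 - 56 + \frac{196}{3}\right)} = \sqrt{-341 + 2 \cdot \frac{14}{3} \cdot \frac{31}{3}} = \sqrt{-341 + \frac{868}{9}} = \sqrt{- \frac{2201}{9}} = \frac{i \sqrt{2201}}{3}$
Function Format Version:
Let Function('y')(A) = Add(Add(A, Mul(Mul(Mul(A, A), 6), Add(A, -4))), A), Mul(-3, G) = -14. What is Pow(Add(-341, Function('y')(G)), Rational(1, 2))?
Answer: Mul(Rational(1, 3), I, Pow(2201, Rational(1, 2))) ≈ Mul(15.638, I)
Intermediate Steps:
G = Rational(14, 3) (G = Mul(Rational(-1, 3), -14) = Rational(14, 3) ≈ 4.6667)
Function('y')(A) = Add(Mul(2, A), Mul(6, Pow(A, 2), Add(-4, A))) (Function('y')(A) = Add(Add(A, Mul(Mul(Pow(A, 2), 6), Add(-4, A))), A) = Add(Add(A, Mul(Mul(6, Pow(A, 2)), Add(-4, A))), A) = Add(Add(A, Mul(6, Pow(A, 2), Add(-4, A))), A) = Add(Mul(2, A), Mul(6, Pow(A, 2), Add(-4, A))))
Pow(Add(-341, Function('y')(G)), Rational(1, 2)) = Pow(Add(-341, Mul(2, Rational(14, 3), Add(1, Mul(-12, Rational(14, 3)), Mul(3, Pow(Rational(14, 3), 2))))), Rational(1, 2)) = Pow(Add(-341, Mul(2, Rational(14, 3), Add(1, -56, Mul(3, Rational(196, 9))))), Rational(1, 2)) = Pow(Add(-341, Mul(2, Rational(14, 3), Add(1, -56, Rational(196, 3)))), Rational(1, 2)) = Pow(Add(-341, Mul(2, Rational(14, 3), Rational(31, 3))), Rational(1, 2)) = Pow(Add(-341, Rational(868, 9)), Rational(1, 2)) = Pow(Rational(-2201, 9), Rational(1, 2)) = Mul(Rational(1, 3), I, Pow(2201, Rational(1, 2)))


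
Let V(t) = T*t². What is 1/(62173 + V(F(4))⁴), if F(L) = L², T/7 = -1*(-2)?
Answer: 1/164995463705309 ≈ 6.0608e-15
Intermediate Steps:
T = 14 (T = 7*(-1*(-2)) = 7*2 = 14)
V(t) = 14*t²
1/(62173 + V(F(4))⁴) = 1/(62173 + (14*(4²)²)⁴) = 1/(62173 + (14*16²)⁴) = 1/(62173 + (14*256)⁴) = 1/(62173 + 3584⁴) = 1/(62173 + 164995463643136) = 1/164995463705309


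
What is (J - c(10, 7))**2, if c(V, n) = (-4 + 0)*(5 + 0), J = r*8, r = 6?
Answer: 4624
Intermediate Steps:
J = 48 (J = 6*8 = 48)
c(V, n) = -20 (c(V, n) = -4*5 = -20)
(J - c(10, 7))**2 = (48 - 1*(-20))**2 = (48 + 20)**2 = 68**2 = 4624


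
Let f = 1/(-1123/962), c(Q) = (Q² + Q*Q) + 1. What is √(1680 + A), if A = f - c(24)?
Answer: 3*√73726073/1123 ≈ 22.938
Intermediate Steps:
c(Q) = 1 + 2*Q² (c(Q) = (Q² + Q²) + 1 = 2*Q² + 1 = 1 + 2*Q²)
f = -962/1123 (f = 1/(-1123*1/962) = 1/(-1123/962) = -962/1123 ≈ -0.85663)
A = -1295781/1123 (A = -962/1123 - (1 + 2*24²) = -962/1123 - (1 + 2*576) = -962/1123 - (1 + 1152) = -962/1123 - 1*1153 = -962/1123 - 1153 = -1295781/1123 ≈ -1153.9)
√(1680 + A) = √(1680 - 1295781/1123) = √(590859/1123) = 3*√73726073/1123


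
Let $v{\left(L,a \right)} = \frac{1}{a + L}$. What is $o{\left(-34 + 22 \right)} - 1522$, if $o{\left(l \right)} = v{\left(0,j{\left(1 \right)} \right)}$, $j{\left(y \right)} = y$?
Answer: $-1521$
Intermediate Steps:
$v{\left(L,a \right)} = \frac{1}{L + a}$
$o{\left(l \right)} = 1$ ($o{\left(l \right)} = \frac{1}{0 + 1} = 1^{-1} = 1$)
$o{\left(-34 + 22 \right)} - 1522 = 1 - 1522 = -1521$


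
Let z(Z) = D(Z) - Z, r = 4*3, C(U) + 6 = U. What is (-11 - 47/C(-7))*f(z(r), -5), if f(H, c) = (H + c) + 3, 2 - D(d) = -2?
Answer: 960/13 ≈ 73.846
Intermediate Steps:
C(U) = -6 + U
D(d) = 4 (D(d) = 2 - 1*(-2) = 2 + 2 = 4)
r = 12
z(Z) = 4 - Z
f(H, c) = 3 + H + c
(-11 - 47/C(-7))*f(z(r), -5) = (-11 - 47/(-6 - 7))*(3 + (4 - 1*12) - 5) = (-11 - 47/(-13))*(3 + (4 - 12) - 5) = (-11 - 47*(-1/13))*(3 - 8 - 5) = (-11 + 47/13)*(-10) = -96/13*(-10) = 960/13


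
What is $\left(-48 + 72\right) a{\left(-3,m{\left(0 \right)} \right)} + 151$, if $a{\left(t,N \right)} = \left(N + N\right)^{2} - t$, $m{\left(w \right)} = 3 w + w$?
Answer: $223$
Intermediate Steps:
$m{\left(w \right)} = 4 w$
$a{\left(t,N \right)} = - t + 4 N^{2}$ ($a{\left(t,N \right)} = \left(2 N\right)^{2} - t = 4 N^{2} - t = - t + 4 N^{2}$)
$\left(-48 + 72\right) a{\left(-3,m{\left(0 \right)} \right)} + 151 = \left(-48 + 72\right) \left(\left(-1\right) \left(-3\right) + 4 \left(4 \cdot 0\right)^{2}\right) + 151 = 24 \left(3 + 4 \cdot 0^{2}\right) + 151 = 24 \left(3 + 4 \cdot 0\right) + 151 = 24 \left(3 + 0\right) + 151 = 24 \cdot 3 + 151 = 72 + 151 = 223$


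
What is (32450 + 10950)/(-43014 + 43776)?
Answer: 21700/381 ≈ 56.955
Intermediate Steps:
(32450 + 10950)/(-43014 + 43776) = 43400/762 = 43400*(1/762) = 21700/381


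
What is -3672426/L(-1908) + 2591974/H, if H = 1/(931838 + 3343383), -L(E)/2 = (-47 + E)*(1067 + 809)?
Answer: 40641413698593809107/3667580 ≈ 1.1081e+13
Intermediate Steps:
L(E) = 176344 - 3752*E (L(E) = -2*(-47 + E)*(1067 + 809) = -2*(-47 + E)*1876 = -2*(-88172 + 1876*E) = 176344 - 3752*E)
H = 1/4275221 ≈ 2.3391e-7
-3672426/L(-1908) + 2591974/H = -3672426/(176344 - 3752*(-1908)) + 2591974/(1/4275221) = -3672426/(176344 + 7158816) + 2591974*4275221 = -3672426/7335160 + 11081261676254 = -3672426*1/7335160 + 11081261676254 = -1836213/3667580 + 11081261676254 = 40641413698593809107/3667580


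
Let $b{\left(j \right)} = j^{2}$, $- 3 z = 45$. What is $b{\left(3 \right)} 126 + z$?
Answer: $1119$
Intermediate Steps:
$z = -15$ ($z = \left(- \frac{1}{3}\right) 45 = -15$)
$b{\left(3 \right)} 126 + z = 3^{2} \cdot 126 - 15 = 9 \cdot 126 - 15 = 1134 - 15 = 1119$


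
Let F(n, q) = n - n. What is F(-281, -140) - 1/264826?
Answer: -1/264826 ≈ -3.7761e-6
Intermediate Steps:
F(n, q) = 0
F(-281, -140) - 1/264826 = 0 - 1/264826 = -1/264826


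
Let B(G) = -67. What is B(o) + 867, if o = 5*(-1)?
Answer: 800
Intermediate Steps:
o = -5
B(o) + 867 = -67 + 867 = 800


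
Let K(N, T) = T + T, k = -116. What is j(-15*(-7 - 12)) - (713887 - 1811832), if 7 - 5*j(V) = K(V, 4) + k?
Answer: 1097968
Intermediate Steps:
K(N, T) = 2*T
j(V) = 23 (j(V) = 7/5 - (2*4 - 116)/5 = 7/5 - (8 - 116)/5 = 7/5 - 1/5*(-108) = 7/5 + 108/5 = 23)
j(-15*(-7 - 12)) - (713887 - 1811832) = 23 - (713887 - 1811832) = 23 - 1*(-1097945) = 23 + 1097945 = 1097968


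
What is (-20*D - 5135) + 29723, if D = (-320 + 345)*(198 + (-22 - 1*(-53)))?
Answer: -89912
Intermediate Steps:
D = 5725 (D = 25*(198 + (-22 + 53)) = 25*(198 + 31) = 25*229 = 5725)
(-20*D - 5135) + 29723 = (-20*5725 - 5135) + 29723 = (-114500 - 5135) + 29723 = -119635 + 29723 = -89912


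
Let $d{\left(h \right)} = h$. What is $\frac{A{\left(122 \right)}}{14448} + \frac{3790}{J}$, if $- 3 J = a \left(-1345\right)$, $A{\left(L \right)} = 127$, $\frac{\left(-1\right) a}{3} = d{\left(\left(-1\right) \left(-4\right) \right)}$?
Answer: $- \frac{2703733}{3886512} \approx -0.69567$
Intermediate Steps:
$a = -12$ ($a = - 3 \left(\left(-1\right) \left(-4\right)\right) = \left(-3\right) 4 = -12$)
$J = -5380$ ($J = - \frac{\left(-12\right) \left(-1345\right)}{3} = \left(- \frac{1}{3}\right) 16140 = -5380$)
$\frac{A{\left(122 \right)}}{14448} + \frac{3790}{J} = \frac{127}{14448} + \frac{3790}{-5380} = 127 \cdot \frac{1}{14448} + 3790 \left(- \frac{1}{5380}\right) = \frac{127}{14448} - \frac{379}{538} = - \frac{2703733}{3886512}$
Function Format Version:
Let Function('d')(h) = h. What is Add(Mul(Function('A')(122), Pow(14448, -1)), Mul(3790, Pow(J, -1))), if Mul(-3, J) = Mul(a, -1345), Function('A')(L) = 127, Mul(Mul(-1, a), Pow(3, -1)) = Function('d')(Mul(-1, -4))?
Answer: Rational(-2703733, 3886512) ≈ -0.69567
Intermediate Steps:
a = -12 (a = Mul(-3, Mul(-1, -4)) = Mul(-3, 4) = -12)
J = -5380 (J = Mul(Rational(-1, 3), Mul(-12, -1345)) = Mul(Rational(-1, 3), 16140) = -5380)
Add(Mul(Function('A')(122), Pow(14448, -1)), Mul(3790, Pow(J, -1))) = Add(Mul(127, Pow(14448, -1)), Mul(3790, Pow(-5380, -1))) = Add(Mul(127, Rational(1, 14448)), Mul(3790, Rational(-1, 5380))) = Add(Rational(127, 14448), Rational(-379, 538)) = Rational(-2703733, 3886512)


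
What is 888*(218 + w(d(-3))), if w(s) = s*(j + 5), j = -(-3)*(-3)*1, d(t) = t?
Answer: 204240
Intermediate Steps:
j = -9 (j = -1*9*1 = -9*1 = -9)
w(s) = -4*s (w(s) = s*(-9 + 5) = s*(-4) = -4*s)
888*(218 + w(d(-3))) = 888*(218 - 4*(-3)) = 888*(218 + 12) = 888*230 = 204240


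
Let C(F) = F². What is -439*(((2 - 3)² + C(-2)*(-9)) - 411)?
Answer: 195794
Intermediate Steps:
-439*(((2 - 3)² + C(-2)*(-9)) - 411) = -439*(((2 - 3)² + (-2)²*(-9)) - 411) = -439*(((-1)² + 4*(-9)) - 411) = -439*((1 - 36) - 411) = -439*(-35 - 411) = -439*(-446) = 195794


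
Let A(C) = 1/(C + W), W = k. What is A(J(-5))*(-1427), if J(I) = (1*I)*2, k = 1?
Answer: 1427/9 ≈ 158.56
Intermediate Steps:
W = 1
J(I) = 2*I (J(I) = I*2 = 2*I)
A(C) = 1/(1 + C) (A(C) = 1/(C + 1) = 1/(1 + C))
A(J(-5))*(-1427) = -1427/(1 + 2*(-5)) = -1427/(1 - 10) = -1427/(-9) = -1/9*(-1427) = 1427/9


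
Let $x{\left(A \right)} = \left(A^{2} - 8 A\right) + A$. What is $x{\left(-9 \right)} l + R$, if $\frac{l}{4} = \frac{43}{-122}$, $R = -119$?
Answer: $- \frac{19643}{61} \approx -322.02$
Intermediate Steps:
$x{\left(A \right)} = A^{2} - 7 A$
$l = - \frac{86}{61}$ ($l = 4 \frac{43}{-122} = 4 \cdot 43 \left(- \frac{1}{122}\right) = 4 \left(- \frac{43}{122}\right) = - \frac{86}{61} \approx -1.4098$)
$x{\left(-9 \right)} l + R = - 9 \left(-7 - 9\right) \left(- \frac{86}{61}\right) - 119 = \left(-9\right) \left(-16\right) \left(- \frac{86}{61}\right) - 119 = 144 \left(- \frac{86}{61}\right) - 119 = - \frac{12384}{61} - 119 = - \frac{19643}{61}$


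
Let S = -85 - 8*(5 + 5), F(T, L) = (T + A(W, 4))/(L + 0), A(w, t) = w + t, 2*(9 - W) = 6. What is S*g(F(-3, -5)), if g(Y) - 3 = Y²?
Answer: -4092/5 ≈ -818.40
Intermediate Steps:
W = 6 (W = 9 - ½*6 = 9 - 3 = 6)
A(w, t) = t + w
F(T, L) = (10 + T)/L (F(T, L) = (T + (4 + 6))/(L + 0) = (T + 10)/L = (10 + T)/L)
g(Y) = 3 + Y²
S = -165 (S = -85 - 8*10 = -85 - 1*80 = -85 - 80 = -165)
S*g(F(-3, -5)) = -165*(3 + ((10 - 3)/(-5))²) = -165*(3 + (-⅕*7)²) = -165*(3 + (-7/5)²) = -165*(3 + 49/25) = -165*124/25 = -4092/5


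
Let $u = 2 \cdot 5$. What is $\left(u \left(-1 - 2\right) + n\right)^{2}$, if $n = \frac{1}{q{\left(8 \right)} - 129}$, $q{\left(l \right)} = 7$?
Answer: $\frac{13402921}{14884} \approx 900.49$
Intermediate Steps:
$u = 10$
$n = - \frac{1}{122}$ ($n = \frac{1}{7 - 129} = \frac{1}{-122} = - \frac{1}{122} \approx -0.0081967$)
$\left(u \left(-1 - 2\right) + n\right)^{2} = \left(10 \left(-1 - 2\right) - \frac{1}{122}\right)^{2} = \left(10 \left(-3\right) - \frac{1}{122}\right)^{2} = \left(-30 - \frac{1}{122}\right)^{2} = \left(- \frac{3661}{122}\right)^{2} = \frac{13402921}{14884}$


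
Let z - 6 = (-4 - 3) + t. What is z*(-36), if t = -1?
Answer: 72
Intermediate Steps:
z = -2 (z = 6 + ((-4 - 3) - 1) = 6 + (-7 - 1) = 6 - 8 = -2)
z*(-36) = -2*(-36) = 72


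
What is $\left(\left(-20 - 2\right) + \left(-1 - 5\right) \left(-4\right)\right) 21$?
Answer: $42$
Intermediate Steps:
$\left(\left(-20 - 2\right) + \left(-1 - 5\right) \left(-4\right)\right) 21 = \left(-22 - -24\right) 21 = \left(-22 + 24\right) 21 = 2 \cdot 21 = 42$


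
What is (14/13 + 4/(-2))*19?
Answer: -228/13 ≈ -17.538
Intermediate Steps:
(14/13 + 4/(-2))*19 = (14*(1/13) + 4*(-1/2))*19 = (14/13 - 2)*19 = -12/13*19 = -228/13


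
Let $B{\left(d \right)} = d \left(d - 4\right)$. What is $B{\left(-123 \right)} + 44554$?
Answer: $60175$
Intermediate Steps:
$B{\left(d \right)} = d \left(-4 + d\right)$
$B{\left(-123 \right)} + 44554 = - 123 \left(-4 - 123\right) + 44554 = \left(-123\right) \left(-127\right) + 44554 = 15621 + 44554 = 60175$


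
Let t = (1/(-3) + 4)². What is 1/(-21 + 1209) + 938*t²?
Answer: 604263355/3564 ≈ 1.6955e+5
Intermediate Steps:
t = 121/9 (t = (-⅓ + 4)² = (11/3)² = 121/9 ≈ 13.444)
1/(-21 + 1209) + 938*t² = 1/(-21 + 1209) + 938*(121/9)² = 1/1188 + 938*(14641/81) = 1/1188 + 13733258/81 = 604263355/3564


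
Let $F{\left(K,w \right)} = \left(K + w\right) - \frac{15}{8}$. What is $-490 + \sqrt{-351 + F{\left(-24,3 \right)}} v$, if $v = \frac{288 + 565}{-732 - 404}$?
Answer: $-490 - \frac{853 i \sqrt{5982}}{4544} \approx -490.0 - 14.519 i$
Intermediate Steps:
$F{\left(K,w \right)} = - \frac{15}{8} + K + w$ ($F{\left(K,w \right)} = \left(K + w\right) - \frac{15}{8} = - \frac{15}{8} + K + w$)
$v = - \frac{853}{1136}$ ($v = \frac{853}{-1136} = 853 \left(- \frac{1}{1136}\right) = - \frac{853}{1136} \approx -0.75088$)
$-490 + \sqrt{-351 + F{\left(-24,3 \right)}} v = -490 + \sqrt{-351 - \frac{183}{8}} \left(- \frac{853}{1136}\right) = -490 + \sqrt{- \frac{2991}{8}} \left(- \frac{853}{1136}\right) = -490 + \frac{i \sqrt{5982}}{4} \left(- \frac{853}{1136}\right) = -490 - \frac{853 i \sqrt{5982}}{4544}$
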